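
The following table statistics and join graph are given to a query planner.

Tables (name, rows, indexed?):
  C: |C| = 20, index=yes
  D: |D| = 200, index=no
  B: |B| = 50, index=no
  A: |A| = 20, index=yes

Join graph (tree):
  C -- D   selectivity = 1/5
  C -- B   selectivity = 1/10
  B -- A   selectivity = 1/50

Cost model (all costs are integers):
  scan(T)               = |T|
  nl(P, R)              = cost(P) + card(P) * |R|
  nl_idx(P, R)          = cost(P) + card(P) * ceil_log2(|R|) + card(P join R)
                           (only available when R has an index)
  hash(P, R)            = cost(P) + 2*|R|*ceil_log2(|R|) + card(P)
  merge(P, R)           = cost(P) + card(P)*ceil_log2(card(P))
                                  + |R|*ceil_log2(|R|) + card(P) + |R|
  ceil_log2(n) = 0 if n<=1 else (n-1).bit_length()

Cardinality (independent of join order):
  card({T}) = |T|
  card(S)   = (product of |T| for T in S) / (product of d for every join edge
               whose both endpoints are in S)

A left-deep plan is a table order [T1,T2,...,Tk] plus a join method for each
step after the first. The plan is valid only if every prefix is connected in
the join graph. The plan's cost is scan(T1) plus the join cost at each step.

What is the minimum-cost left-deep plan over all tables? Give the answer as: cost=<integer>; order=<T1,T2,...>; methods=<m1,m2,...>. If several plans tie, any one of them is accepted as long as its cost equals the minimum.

Selinger DP (subsets sized 1..n):
  {C}: scan cost=20, card=20
  {D}: scan cost=200, card=200
  {B}: scan cost=50, card=50
  {A}: scan cost=20, card=20
  {CD}: card=800; try (C,hash)→600, (D,merge)→1940, (C,nl_idx)→2000, (C,merge)→2120, (D,hash)→3240, (D,nl)→4020 …(+1); best=600 via (C,hash)
  {BC}: card=100; try (C,hash)→300, (C,nl_idx)→400, (B,merge)→490, (C,merge)→520, (B,hash)→640, (B,nl)→1020 …(+1); best=300 via (C,hash)
  {AB}: card=20; try (A,hash)→300, (A,nl_idx)→320, (B,merge)→490, (A,merge)→520, (B,hash)→640, (B,nl)→1020 …(+1); best=300 via (A,hash)
  {BCD}: card=4000; try (B,hash)→2000, (D,merge)→2900, (D,hash)→3600, (B,merge)→9750, (D,nl)→20300, (B,nl)→40600; best=2000 via (B,hash)
  {ABC}: card=40; try (C,nl_idx)→440, (C,hash)→520, (C,merge)→540, (A,hash)→600, (C,nl)→700, (A,nl_idx)→840 …(+2); best=440 via (C,nl_idx)
  {ABCD}: card=1600; try (D,merge)→2520, (D,hash)→3680, (A,hash)→6200, (D,nl)→8440, (A,nl_idx)→23600, (A,merge)→54120 …(+1); best=2520 via (D,merge)

cost=2520; order=B,A,C,D; methods=hash,nl_idx,merge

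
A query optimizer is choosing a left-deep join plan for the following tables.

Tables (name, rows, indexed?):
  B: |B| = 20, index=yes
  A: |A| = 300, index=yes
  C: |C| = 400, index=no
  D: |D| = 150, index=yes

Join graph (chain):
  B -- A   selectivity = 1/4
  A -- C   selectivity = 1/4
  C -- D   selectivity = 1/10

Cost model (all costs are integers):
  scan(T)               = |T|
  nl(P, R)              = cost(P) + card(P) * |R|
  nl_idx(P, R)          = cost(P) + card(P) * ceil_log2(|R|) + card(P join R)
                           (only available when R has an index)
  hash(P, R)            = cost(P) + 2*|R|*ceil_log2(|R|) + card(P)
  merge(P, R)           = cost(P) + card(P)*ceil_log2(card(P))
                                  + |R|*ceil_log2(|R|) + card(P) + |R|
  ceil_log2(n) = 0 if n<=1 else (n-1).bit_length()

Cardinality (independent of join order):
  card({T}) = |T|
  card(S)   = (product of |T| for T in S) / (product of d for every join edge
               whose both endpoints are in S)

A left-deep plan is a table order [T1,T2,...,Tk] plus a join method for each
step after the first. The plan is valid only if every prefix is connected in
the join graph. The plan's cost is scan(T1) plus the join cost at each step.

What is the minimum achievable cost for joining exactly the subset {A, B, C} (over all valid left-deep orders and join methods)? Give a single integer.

Selinger DP over subsets of {A,B,C}:
  {B}: scan cost=20, card=20
  {A}: scan cost=300, card=300
  {C}: scan cost=400, card=400
  {AB}: card=1500; try (B,hash)→800, (A,nl_idx)→1700, (A,merge)→3140, (B,nl_idx)→3300, (B,merge)→3420, (A,hash)→5440 …(+2); best=800 via (B,hash)
  {AC}: card=30000; try (A,hash)→6200, (C,merge)→7300, (A,merge)→7400, (C,hash)→7800, (A,nl_idx)→34000, (C,nl)→120300 …(+1); best=6200 via (A,hash)
  {ABC}: card=150000; try (C,hash)→9500, (C,merge)→22800, (B,hash)→36400, (B,nl_idx)→306200, (B,merge)→486320, (C,nl)→600800 …(+1); best=9500 via (C,hash)

9500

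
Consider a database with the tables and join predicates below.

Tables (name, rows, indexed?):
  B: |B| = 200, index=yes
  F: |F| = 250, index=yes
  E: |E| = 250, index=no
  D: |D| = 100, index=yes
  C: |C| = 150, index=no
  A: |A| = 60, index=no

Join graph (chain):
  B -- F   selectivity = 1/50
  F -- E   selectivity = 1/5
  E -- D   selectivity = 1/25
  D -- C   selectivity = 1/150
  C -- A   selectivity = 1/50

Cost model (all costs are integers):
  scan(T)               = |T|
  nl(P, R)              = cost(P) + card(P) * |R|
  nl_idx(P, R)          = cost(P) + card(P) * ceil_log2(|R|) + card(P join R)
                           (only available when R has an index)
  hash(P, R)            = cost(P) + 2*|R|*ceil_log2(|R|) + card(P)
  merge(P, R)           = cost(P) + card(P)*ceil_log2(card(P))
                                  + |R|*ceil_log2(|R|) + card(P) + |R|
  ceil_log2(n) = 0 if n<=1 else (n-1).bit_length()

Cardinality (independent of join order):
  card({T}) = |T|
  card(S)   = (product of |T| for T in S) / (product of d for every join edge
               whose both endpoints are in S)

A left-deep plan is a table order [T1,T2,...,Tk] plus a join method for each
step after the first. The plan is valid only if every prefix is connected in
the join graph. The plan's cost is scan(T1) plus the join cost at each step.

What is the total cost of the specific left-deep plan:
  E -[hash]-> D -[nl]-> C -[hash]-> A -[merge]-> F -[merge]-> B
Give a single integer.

step 1: scan E: cost=250, card=250
step 2: join D via hash
    card(P join D) = 250*100/(25) = 1000
    cost = 250 + 2*100*7 + 250 = 1900
step 3: join C via nl
    card(P join C) = 1000*150/(150) = 1000
    cost = 1900 + 1000*150 = 151900
step 4: join A via hash
    card(P join A) = 1000*60/(50) = 1200
    cost = 151900 + 2*60*6 + 1000 = 153620
step 5: join F via merge
    card(P join F) = 1200*250/(5) = 60000
    cost = 153620 + 1200*11 + 250*8 + 1200 + 250 = 170270
step 6: join B via merge
    card(P join B) = 60000*200/(50) = 240000
    cost = 170270 + 60000*16 + 200*8 + 60000 + 200 = 1192070

1192070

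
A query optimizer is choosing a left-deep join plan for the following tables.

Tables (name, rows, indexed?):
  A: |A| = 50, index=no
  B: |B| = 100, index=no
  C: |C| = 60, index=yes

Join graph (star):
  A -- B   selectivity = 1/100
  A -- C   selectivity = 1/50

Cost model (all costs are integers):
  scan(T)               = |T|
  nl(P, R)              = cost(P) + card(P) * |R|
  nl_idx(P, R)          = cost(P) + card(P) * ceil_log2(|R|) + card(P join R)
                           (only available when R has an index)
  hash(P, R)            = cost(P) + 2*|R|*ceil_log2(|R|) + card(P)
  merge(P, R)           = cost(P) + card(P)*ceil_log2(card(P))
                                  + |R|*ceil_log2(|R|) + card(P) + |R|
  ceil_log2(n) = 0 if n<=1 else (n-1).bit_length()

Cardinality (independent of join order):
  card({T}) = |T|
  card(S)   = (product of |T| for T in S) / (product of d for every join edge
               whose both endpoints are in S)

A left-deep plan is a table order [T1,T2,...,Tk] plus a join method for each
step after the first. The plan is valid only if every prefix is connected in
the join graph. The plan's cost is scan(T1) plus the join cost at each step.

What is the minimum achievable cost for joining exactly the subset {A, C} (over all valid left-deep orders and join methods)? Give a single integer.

410

Selinger DP over subsets of {A,C}:
  {A}: scan cost=50, card=50
  {C}: scan cost=60, card=60
  {AC}: card=60; try (C,nl_idx)→410, (A,hash)→720, (C,hash)→820, (C,merge)→820, (A,merge)→830, (C,nl)→3050 …(+1); best=410 via (C,nl_idx)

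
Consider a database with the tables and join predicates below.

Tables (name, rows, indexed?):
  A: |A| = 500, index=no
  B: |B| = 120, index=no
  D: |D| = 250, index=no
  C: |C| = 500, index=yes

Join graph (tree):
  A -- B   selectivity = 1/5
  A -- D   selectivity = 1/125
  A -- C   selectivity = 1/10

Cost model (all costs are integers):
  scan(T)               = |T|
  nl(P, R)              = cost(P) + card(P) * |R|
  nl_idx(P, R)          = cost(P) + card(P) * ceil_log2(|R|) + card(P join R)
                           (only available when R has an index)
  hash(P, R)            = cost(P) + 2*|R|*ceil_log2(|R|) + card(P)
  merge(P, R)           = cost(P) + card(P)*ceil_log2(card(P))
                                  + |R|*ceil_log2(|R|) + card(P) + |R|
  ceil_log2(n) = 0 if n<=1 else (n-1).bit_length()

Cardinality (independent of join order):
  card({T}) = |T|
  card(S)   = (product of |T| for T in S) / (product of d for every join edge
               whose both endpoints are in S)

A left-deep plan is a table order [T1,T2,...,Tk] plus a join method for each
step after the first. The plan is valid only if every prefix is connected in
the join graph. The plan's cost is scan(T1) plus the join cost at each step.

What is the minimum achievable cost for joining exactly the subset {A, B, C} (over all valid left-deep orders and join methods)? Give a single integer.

23680

Selinger DP over subsets of {A,B,C}:
  {A}: scan cost=500, card=500
  {B}: scan cost=120, card=120
  {C}: scan cost=500, card=500
  {AB}: card=12000; try (B,hash)→2680, (A,merge)→6080, (B,merge)→6460, (A,hash)→9240, (A,nl)→60120, (B,nl)→60500; best=2680 via (B,hash)
  {AC}: card=25000; try (C,hash)→10000, (A,hash)→10000, (C,merge)→10500, (A,merge)→10500, (C,nl_idx)→30000, (C,nl)→250500 …(+1); best=10000 via (C,hash)
  {ABC}: card=600000; try (C,hash)→23680, (B,hash)→36680, (C,merge)→187680, (B,merge)→410960, (C,nl_idx)→710680, (B,nl)→3010000 …(+1); best=23680 via (C,hash)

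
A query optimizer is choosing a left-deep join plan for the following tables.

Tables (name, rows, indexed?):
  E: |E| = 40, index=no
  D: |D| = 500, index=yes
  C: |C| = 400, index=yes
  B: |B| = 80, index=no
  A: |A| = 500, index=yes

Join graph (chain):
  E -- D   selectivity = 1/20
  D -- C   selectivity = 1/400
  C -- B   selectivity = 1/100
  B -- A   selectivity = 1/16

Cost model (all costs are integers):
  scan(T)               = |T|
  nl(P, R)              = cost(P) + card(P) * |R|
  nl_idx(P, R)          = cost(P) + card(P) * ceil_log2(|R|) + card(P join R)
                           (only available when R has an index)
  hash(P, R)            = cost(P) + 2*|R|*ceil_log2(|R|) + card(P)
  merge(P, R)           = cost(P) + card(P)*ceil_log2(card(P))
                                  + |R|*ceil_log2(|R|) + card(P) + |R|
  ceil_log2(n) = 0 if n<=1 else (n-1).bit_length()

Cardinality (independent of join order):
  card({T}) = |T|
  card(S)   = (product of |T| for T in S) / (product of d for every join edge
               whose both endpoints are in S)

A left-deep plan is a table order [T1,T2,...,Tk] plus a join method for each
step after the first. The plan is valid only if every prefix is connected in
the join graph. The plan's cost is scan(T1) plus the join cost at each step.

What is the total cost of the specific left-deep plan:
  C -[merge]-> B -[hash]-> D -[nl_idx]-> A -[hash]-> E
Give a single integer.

step 1: scan C: cost=400, card=400
step 2: join B via merge
    card(P join B) = 400*80/(100) = 320
    cost = 400 + 400*9 + 80*7 + 400 + 80 = 5040
step 3: join D via hash
    card(P join D) = 320*500/(400) = 400
    cost = 5040 + 2*500*9 + 320 = 14360
step 4: join A via nl_idx
    card(P join A) = 400*500/(16) = 12500
    cost = 14360 + 400*9 + 12500 = 30460
step 5: join E via hash
    card(P join E) = 12500*40/(20) = 25000
    cost = 30460 + 2*40*6 + 12500 = 43440

43440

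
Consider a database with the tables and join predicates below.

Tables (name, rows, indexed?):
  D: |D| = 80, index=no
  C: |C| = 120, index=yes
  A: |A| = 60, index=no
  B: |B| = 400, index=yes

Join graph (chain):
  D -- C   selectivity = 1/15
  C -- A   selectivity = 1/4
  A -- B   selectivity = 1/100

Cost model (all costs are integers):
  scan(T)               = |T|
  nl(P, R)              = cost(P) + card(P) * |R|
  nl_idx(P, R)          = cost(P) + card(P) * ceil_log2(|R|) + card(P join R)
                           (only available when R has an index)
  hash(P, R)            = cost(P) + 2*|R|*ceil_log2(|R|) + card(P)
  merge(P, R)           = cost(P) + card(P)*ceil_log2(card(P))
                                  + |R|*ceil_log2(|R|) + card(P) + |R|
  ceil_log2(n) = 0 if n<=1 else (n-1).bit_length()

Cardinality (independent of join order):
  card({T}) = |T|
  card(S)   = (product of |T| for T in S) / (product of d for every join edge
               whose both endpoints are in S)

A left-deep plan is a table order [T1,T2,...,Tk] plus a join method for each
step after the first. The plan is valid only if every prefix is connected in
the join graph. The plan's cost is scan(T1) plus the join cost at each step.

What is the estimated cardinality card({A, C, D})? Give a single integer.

9600

Tables in S: A(60), C(120), D(80)
Edges inside S: D-C(d=15), C-A(d=4)
numerator = 60 * 120 * 80 = 576000
denominator = 15 * 4 = 60
card(S) = 576000 / 60 = 9600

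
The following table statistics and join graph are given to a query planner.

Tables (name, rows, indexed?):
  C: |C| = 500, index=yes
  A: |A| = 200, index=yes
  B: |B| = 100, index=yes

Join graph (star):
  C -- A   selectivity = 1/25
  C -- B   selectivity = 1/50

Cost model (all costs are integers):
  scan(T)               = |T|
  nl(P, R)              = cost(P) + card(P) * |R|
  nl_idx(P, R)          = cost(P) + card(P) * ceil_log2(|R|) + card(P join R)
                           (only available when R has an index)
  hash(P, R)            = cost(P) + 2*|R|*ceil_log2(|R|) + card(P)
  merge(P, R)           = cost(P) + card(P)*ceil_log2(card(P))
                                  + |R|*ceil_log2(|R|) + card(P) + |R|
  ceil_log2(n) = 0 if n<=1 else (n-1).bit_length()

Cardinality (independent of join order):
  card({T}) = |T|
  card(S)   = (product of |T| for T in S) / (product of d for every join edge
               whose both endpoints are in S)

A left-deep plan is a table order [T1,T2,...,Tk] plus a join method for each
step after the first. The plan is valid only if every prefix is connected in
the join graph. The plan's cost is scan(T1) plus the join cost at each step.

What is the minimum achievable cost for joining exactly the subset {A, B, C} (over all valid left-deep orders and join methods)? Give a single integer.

6200

Selinger DP over subsets of {A,B,C}:
  {C}: scan cost=500, card=500
  {A}: scan cost=200, card=200
  {B}: scan cost=100, card=100
  {AC}: card=4000; try (A,hash)→4200, (C,nl_idx)→6000, (C,merge)→7000, (A,merge)→7300, (A,nl_idx)→8500, (C,hash)→9400 …(+2); best=4200 via (A,hash)
  {BC}: card=1000; try (C,nl_idx)→2000, (B,hash)→2400, (B,nl_idx)→5000, (C,merge)→5900, (B,merge)→6300, (C,hash)→9200 …(+2); best=2000 via (C,nl_idx)
  {ABC}: card=8000; try (A,hash)→6200, (B,hash)→9600, (A,merge)→14800, (A,nl_idx)→18000, (B,nl_idx)→40200, (B,merge)→57000 …(+2); best=6200 via (A,hash)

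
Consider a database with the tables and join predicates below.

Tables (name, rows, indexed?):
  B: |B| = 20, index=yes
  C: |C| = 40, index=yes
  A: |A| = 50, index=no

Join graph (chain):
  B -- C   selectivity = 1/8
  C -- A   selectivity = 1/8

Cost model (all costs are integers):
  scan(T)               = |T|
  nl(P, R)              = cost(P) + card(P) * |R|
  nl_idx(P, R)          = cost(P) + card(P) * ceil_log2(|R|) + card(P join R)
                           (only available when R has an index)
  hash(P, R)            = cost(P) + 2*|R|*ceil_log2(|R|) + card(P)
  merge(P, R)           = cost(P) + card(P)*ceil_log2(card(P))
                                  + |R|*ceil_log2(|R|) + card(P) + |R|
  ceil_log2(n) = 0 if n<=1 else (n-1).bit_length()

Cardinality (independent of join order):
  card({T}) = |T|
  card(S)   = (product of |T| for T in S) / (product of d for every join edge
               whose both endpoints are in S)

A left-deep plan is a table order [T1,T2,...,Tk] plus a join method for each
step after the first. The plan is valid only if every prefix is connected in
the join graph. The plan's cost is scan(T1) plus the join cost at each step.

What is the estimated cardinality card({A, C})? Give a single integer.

250

Tables in S: A(50), C(40)
Edges inside S: C-A(d=8)
numerator = 50 * 40 = 2000
denominator = 8 = 8
card(S) = 2000 / 8 = 250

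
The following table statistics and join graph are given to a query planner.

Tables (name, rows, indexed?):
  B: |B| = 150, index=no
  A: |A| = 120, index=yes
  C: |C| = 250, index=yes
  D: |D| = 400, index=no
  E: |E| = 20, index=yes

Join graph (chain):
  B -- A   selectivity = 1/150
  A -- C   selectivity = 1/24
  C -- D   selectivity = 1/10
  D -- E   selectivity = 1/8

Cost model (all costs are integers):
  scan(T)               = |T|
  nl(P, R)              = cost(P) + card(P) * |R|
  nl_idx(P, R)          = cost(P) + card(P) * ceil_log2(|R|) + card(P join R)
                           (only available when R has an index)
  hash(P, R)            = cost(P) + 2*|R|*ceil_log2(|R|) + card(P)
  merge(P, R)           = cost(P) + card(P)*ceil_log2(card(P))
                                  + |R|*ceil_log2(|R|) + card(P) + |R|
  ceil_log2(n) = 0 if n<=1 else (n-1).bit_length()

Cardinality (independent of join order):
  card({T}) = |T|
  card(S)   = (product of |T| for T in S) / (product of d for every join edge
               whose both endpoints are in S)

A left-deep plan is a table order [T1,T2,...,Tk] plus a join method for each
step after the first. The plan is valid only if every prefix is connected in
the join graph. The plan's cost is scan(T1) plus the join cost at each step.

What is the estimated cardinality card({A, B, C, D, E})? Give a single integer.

Tables in S: A(120), B(150), C(250), D(400), E(20)
Edges inside S: B-A(d=150), A-C(d=24), C-D(d=10), D-E(d=8)
numerator = 120 * 150 * 250 * 400 * 20 = 36000000000
denominator = 150 * 24 * 10 * 8 = 288000
card(S) = 36000000000 / 288000 = 125000

125000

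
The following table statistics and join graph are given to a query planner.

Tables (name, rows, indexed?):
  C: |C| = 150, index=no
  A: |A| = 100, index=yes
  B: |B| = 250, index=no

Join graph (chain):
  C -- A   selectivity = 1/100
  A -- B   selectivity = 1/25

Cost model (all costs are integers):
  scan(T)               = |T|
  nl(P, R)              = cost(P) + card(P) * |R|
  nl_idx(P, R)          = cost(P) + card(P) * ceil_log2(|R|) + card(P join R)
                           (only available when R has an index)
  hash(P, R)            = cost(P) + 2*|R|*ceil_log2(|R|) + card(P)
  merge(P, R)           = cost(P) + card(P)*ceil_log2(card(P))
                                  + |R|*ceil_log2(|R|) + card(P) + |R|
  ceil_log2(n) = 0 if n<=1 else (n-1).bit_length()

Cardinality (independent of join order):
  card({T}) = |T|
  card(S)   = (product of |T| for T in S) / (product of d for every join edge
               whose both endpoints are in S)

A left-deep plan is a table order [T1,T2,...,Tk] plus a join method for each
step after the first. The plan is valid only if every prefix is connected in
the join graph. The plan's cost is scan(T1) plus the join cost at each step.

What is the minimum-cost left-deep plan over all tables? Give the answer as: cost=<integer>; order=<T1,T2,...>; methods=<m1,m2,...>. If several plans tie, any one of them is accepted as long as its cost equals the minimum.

cost=4950; order=C,A,B; methods=nl_idx,merge

Selinger DP (subsets sized 1..n):
  {C}: scan cost=150, card=150
  {A}: scan cost=100, card=100
  {B}: scan cost=250, card=250
  {AC}: card=150; try (A,nl_idx)→1350, (A,hash)→1700, (C,merge)→2250, (A,merge)→2300, (C,hash)→2600, (C,nl)→15100 …(+1); best=1350 via (A,nl_idx)
  {AB}: card=1000; try (A,hash)→1900, (A,nl_idx)→3000, (B,merge)→3150, (A,merge)→3300, (B,hash)→4200, (B,nl)→25100 …(+1); best=1900 via (A,hash)
  {ABC}: card=1500; try (B,merge)→4950, (C,hash)→5300, (B,hash)→5500, (C,merge)→14250, (B,nl)→38850, (C,nl)→151900; best=4950 via (B,merge)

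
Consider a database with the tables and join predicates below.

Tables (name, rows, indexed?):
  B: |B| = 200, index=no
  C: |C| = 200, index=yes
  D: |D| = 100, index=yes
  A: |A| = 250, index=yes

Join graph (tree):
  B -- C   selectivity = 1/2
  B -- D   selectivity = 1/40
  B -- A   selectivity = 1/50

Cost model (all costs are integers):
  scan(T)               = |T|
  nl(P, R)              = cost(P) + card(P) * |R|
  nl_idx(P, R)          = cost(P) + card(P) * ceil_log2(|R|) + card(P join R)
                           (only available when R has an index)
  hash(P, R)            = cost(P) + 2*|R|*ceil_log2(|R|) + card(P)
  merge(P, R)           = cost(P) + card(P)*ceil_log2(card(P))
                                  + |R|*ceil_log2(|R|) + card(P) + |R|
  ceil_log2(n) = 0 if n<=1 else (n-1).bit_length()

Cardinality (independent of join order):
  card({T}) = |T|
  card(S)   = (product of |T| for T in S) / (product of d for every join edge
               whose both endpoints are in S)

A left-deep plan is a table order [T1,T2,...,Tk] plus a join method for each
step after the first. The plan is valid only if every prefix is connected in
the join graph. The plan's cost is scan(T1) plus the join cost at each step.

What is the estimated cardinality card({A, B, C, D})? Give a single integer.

Tables in S: A(250), B(200), C(200), D(100)
Edges inside S: B-C(d=2), B-D(d=40), B-A(d=50)
numerator = 250 * 200 * 200 * 100 = 1000000000
denominator = 2 * 40 * 50 = 4000
card(S) = 1000000000 / 4000 = 250000

250000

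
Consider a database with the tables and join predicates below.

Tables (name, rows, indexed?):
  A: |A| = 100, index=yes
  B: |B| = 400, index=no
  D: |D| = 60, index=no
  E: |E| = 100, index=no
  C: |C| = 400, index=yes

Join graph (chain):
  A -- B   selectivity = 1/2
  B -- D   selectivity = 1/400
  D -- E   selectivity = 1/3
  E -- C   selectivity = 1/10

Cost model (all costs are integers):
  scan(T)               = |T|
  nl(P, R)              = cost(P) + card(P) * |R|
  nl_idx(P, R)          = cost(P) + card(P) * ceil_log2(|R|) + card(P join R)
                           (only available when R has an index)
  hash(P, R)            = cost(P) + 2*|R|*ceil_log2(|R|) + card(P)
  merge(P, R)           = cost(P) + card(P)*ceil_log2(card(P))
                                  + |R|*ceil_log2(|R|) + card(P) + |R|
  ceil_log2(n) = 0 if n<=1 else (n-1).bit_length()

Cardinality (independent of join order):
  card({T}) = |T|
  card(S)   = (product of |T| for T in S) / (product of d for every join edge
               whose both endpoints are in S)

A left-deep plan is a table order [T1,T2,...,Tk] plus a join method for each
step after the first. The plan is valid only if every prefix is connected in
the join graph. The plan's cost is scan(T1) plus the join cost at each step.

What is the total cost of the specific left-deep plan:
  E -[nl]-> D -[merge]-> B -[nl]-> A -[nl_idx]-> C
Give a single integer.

5134100

step 1: scan E: cost=100, card=100
step 2: join D via nl
    card(P join D) = 100*60/(3) = 2000
    cost = 100 + 100*60 = 6100
step 3: join B via merge
    card(P join B) = 2000*400/(400) = 2000
    cost = 6100 + 2000*11 + 400*9 + 2000 + 400 = 34100
step 4: join A via nl
    card(P join A) = 2000*100/(2) = 100000
    cost = 34100 + 2000*100 = 234100
step 5: join C via nl_idx
    card(P join C) = 100000*400/(10) = 4000000
    cost = 234100 + 100000*9 + 4000000 = 5134100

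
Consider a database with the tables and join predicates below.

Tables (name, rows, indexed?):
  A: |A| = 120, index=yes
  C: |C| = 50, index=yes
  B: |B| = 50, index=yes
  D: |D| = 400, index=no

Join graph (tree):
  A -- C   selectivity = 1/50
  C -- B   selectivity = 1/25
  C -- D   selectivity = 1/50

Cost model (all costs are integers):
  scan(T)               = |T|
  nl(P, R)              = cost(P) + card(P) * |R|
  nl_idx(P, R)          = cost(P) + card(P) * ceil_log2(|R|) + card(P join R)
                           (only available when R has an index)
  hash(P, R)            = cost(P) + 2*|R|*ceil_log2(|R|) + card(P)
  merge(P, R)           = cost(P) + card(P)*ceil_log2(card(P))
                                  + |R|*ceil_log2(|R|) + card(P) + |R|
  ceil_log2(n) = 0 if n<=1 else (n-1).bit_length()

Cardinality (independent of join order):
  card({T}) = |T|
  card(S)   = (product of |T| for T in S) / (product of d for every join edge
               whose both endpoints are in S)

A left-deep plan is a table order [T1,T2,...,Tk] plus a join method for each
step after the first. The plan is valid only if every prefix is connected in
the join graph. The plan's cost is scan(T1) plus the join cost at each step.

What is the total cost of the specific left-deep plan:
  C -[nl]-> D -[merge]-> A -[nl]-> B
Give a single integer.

73010

step 1: scan C: cost=50, card=50
step 2: join D via nl
    card(P join D) = 50*400/(50) = 400
    cost = 50 + 50*400 = 20050
step 3: join A via merge
    card(P join A) = 400*120/(50) = 960
    cost = 20050 + 400*9 + 120*7 + 400 + 120 = 25010
step 4: join B via nl
    card(P join B) = 960*50/(25) = 1920
    cost = 25010 + 960*50 = 73010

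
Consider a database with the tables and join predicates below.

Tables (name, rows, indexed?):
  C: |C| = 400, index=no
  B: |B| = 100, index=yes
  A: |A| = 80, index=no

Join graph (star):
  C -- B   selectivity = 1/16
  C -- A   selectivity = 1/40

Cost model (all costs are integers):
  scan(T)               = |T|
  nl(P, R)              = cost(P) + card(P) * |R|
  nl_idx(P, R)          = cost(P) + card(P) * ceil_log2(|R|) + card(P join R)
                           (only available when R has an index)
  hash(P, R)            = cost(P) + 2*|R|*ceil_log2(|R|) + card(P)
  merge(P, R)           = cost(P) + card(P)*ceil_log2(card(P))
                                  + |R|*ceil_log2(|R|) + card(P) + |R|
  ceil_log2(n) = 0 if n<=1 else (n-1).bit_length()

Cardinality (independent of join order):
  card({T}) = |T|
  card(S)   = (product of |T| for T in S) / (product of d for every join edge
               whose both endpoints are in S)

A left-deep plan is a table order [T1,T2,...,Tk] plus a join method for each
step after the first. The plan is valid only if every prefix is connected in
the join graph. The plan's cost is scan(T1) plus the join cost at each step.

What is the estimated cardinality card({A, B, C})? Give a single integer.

5000

Tables in S: A(80), B(100), C(400)
Edges inside S: C-B(d=16), C-A(d=40)
numerator = 80 * 100 * 400 = 3200000
denominator = 16 * 40 = 640
card(S) = 3200000 / 640 = 5000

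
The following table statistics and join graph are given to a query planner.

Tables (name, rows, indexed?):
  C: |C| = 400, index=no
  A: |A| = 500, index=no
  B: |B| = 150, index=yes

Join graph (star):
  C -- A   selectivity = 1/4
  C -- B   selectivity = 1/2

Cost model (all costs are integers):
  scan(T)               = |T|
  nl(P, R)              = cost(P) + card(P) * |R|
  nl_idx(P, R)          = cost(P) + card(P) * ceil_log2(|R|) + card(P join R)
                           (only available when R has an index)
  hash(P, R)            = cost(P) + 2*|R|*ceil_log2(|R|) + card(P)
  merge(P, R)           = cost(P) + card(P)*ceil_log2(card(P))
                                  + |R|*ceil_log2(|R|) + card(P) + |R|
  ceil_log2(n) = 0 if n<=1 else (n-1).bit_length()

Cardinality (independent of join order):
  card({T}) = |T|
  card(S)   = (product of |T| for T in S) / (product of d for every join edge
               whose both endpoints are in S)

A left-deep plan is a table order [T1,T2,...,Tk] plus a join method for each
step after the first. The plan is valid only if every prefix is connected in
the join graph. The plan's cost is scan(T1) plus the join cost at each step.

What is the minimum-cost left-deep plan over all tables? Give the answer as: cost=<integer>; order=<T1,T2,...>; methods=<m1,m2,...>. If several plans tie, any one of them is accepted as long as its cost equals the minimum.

cost=42200; order=C,B,A; methods=hash,hash

Selinger DP (subsets sized 1..n):
  {C}: scan cost=400, card=400
  {A}: scan cost=500, card=500
  {B}: scan cost=150, card=150
  {AC}: card=50000; try (C,hash)→8200, (A,merge)→9400, (C,merge)→9500, (A,hash)→9800, (A,nl)→200400, (C,nl)→200500; best=8200 via (C,hash)
  {BC}: card=30000; try (B,hash)→3200, (C,merge)→5500, (B,merge)→5750, (C,hash)→7500, (B,nl_idx)→33600, (C,nl)→60150 …(+1); best=3200 via (B,hash)
  {ABC}: card=3750000; try (A,hash)→42200, (B,hash)→60600, (A,merge)→488200, (B,merge)→859550, (B,nl_idx)→4158200, (B,nl)→7508200 …(+1); best=42200 via (A,hash)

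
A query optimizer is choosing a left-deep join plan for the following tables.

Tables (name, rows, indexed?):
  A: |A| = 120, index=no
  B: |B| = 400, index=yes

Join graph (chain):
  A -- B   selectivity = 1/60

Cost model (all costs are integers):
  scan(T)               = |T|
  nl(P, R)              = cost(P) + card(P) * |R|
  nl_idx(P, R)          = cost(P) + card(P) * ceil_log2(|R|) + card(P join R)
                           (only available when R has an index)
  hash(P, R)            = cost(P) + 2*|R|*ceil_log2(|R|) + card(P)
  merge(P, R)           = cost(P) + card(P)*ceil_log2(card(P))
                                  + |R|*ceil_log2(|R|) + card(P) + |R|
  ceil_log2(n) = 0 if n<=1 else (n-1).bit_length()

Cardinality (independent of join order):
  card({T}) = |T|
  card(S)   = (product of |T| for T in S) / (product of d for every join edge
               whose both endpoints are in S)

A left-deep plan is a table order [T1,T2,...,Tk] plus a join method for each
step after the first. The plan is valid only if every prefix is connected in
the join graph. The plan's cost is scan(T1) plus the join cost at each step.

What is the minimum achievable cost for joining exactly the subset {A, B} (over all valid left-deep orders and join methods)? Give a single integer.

2000

Selinger DP over subsets of {A,B}:
  {A}: scan cost=120, card=120
  {B}: scan cost=400, card=400
  {AB}: card=800; try (B,nl_idx)→2000, (A,hash)→2480, (B,merge)→5080, (A,merge)→5360, (B,hash)→7440, (B,nl)→48120 …(+1); best=2000 via (B,nl_idx)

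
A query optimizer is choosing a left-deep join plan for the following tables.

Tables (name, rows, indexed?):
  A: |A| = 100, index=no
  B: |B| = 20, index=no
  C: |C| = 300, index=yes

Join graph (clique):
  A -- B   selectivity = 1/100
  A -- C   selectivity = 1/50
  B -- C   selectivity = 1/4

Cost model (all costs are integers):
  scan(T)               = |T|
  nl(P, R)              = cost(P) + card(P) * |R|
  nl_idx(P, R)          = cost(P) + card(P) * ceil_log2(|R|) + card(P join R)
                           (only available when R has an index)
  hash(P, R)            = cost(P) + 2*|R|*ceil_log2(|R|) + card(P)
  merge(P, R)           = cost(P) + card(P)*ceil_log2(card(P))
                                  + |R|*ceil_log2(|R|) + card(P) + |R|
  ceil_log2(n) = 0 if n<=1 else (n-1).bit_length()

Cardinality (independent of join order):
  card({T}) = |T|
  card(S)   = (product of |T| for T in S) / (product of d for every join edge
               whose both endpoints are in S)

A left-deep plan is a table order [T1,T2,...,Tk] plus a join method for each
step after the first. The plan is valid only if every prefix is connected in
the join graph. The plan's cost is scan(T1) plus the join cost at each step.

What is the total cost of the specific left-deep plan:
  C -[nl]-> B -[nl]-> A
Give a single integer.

156300

step 1: scan C: cost=300, card=300
step 2: join B via nl
    card(P join B) = 300*20/(4) = 1500
    cost = 300 + 300*20 = 6300
step 3: join A via nl
    card(P join A) = 1500*100/(100*50) = 30
    cost = 6300 + 1500*100 = 156300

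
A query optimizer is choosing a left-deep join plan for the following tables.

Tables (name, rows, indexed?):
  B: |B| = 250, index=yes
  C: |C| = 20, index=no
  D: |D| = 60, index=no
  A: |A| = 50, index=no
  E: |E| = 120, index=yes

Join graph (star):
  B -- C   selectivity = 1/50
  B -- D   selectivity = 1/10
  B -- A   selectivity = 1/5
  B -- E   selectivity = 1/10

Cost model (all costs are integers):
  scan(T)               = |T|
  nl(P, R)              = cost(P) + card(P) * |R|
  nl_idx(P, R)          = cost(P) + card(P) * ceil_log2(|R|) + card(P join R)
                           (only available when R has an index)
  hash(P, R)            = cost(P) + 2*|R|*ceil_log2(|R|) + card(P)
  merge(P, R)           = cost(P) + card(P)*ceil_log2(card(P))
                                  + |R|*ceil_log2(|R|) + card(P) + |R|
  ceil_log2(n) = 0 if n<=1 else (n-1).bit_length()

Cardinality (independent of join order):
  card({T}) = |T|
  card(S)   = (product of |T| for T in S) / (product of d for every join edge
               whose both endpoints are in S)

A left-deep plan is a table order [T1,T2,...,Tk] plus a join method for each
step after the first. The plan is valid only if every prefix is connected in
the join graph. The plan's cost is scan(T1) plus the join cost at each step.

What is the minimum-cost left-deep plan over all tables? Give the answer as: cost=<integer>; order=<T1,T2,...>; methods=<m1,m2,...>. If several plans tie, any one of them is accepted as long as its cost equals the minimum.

Selinger DP (subsets sized 1..n):
  {B}: scan cost=250, card=250
  {C}: scan cost=20, card=20
  {D}: scan cost=60, card=60
  {A}: scan cost=50, card=50
  {E}: scan cost=120, card=120
  {BC}: card=100; try (B,nl_idx)→280, (C,hash)→700, (B,merge)→2390, (C,merge)→2620, (B,hash)→4040, (B,nl)→5020 …(+1); best=280 via (B,nl_idx)
  {BD}: card=1500; try (D,hash)→1220, (B,nl_idx)→2040, (B,merge)→2730, (D,merge)→2920, (B,hash)→4120, (B,nl)→15060 …(+1); best=1220 via (D,hash)
  {AB}: card=2500; try (A,hash)→1100, (B,merge)→2650, (A,merge)→2850, (B,nl_idx)→2950, (B,hash)→4100, (B,nl)→12550 …(+1); best=1100 via (A,hash)
  {BE}: card=3000; try (E,hash)→2180, (B,merge)→3330, (E,merge)→3460, (B,nl_idx)→4080, (B,hash)→4240, (E,nl_idx)→5000 …(+2); best=2180 via (E,hash)
  {BCD}: card=600; try (D,hash)→1100, (D,merge)→1500, (C,hash)→2920, (D,nl)→6280, (C,merge)→19340, (C,nl)→31220; best=1100 via (D,hash)
  {ABC}: card=1000; try (A,hash)→980, (A,merge)→1430, (C,hash)→3800, (A,nl)→5280, (C,merge)→33720, (C,nl)→51100; best=980 via (A,hash)
  {BCE}: card=1200; try (E,merge)→2040, (E,hash)→2060, (E,nl_idx)→2180, (C,hash)→5380, (E,nl)→12280, (C,merge)→41300 …(+1); best=2040 via (E,merge)
  {ABD}: card=15000; try (A,hash)→3320, (D,hash)→4320, (A,merge)→19570, (D,merge)→34020, (A,nl)→76220, (D,nl)→151100; best=3320 via (A,hash)
  {BDE}: card=18000; try (E,hash)→4400, (D,hash)→5900, (E,merge)→20180, (E,nl_idx)→29720, (D,merge)→41600, (E,nl)→181220 …(+1); best=4400 via (E,hash)
  {ABE}: card=30000; try (E,hash)→5280, (A,hash)→5780, (E,merge)→34560, (A,merge)→41530, (E,nl_idx)→48600, (A,nl)→152180 …(+1); best=5280 via (E,hash)
  {ABCD}: card=6000; try (A,hash)→2300, (D,hash)→2700, (A,merge)→8050, (D,merge)→12400, (C,hash)→18520, (A,nl)→31100 …(+3); best=2300 via (A,hash)
  {BCDE}: card=7200; try (E,hash)→3380, (D,hash)→3960, (E,merge)→8660, (E,nl_idx)→12500, (D,merge)→16860, (C,hash)→22600 …(+4); best=3380 via (E,hash)
  {ABCE}: card=12000; try (E,hash)→3660, (A,hash)→3840, (E,merge)→12940, (A,merge)→16790, (E,nl_idx)→19980, (C,hash)→35480 …(+4); best=3660 via (E,hash)
  {ABDE}: card=180000; try (E,hash)→20000, (A,hash)→23000, (D,hash)→36000, (E,merge)→229280, (E,nl_idx)→288320, (A,merge)→292750 …(+4); best=20000 via (E,hash)
  {ABCDE}: card=72000; try (E,hash)→9980, (A,hash)→11180, (D,hash)→16380, (E,merge)→87260, (A,merge)→104530, (E,nl_idx)→116300 …(+7); best=9980 via (E,hash)

cost=9980; order=C,B,D,A,E; methods=nl_idx,hash,hash,hash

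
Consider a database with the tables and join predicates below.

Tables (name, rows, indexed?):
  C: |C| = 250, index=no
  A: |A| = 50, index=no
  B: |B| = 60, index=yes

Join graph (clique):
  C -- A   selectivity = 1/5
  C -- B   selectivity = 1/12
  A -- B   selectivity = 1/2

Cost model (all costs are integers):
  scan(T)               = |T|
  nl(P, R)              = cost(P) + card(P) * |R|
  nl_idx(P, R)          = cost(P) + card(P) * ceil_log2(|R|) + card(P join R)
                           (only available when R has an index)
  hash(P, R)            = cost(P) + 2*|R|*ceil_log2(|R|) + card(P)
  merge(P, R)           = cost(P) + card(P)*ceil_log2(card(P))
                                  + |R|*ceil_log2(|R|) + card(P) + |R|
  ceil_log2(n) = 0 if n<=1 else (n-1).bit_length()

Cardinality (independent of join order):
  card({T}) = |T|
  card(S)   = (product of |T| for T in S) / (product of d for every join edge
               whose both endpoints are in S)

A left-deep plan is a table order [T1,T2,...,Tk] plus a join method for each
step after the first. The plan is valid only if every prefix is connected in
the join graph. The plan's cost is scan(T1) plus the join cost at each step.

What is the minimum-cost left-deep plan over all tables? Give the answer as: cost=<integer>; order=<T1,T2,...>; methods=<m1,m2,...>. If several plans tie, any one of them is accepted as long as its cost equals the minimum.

Selinger DP (subsets sized 1..n):
  {C}: scan cost=250, card=250
  {A}: scan cost=50, card=50
  {B}: scan cost=60, card=60
  {AC}: card=2500; try (A,hash)→1100, (C,merge)→2650, (A,merge)→2850, (C,hash)→4100, (C,nl)→12550, (A,nl)→12750; best=1100 via (A,hash)
  {BC}: card=1250; try (B,hash)→1220, (C,merge)→2730, (B,merge)→2920, (B,nl_idx)→3000, (C,hash)→4120, (C,nl)→15060 …(+1); best=1220 via (B,hash)
  {AB}: card=1500; try (A,hash)→720, (B,hash)→820, (B,merge)→820, (A,merge)→830, (B,nl_idx)→1850, (B,nl)→3050 …(+1); best=720 via (A,hash)
  {ABC}: card=6250; try (A,hash)→3070, (B,hash)→4320, (C,hash)→6220, (A,merge)→16570, (C,merge)→20970, (B,nl_idx)→22350 …(+4); best=3070 via (A,hash)

cost=3070; order=C,B,A; methods=hash,hash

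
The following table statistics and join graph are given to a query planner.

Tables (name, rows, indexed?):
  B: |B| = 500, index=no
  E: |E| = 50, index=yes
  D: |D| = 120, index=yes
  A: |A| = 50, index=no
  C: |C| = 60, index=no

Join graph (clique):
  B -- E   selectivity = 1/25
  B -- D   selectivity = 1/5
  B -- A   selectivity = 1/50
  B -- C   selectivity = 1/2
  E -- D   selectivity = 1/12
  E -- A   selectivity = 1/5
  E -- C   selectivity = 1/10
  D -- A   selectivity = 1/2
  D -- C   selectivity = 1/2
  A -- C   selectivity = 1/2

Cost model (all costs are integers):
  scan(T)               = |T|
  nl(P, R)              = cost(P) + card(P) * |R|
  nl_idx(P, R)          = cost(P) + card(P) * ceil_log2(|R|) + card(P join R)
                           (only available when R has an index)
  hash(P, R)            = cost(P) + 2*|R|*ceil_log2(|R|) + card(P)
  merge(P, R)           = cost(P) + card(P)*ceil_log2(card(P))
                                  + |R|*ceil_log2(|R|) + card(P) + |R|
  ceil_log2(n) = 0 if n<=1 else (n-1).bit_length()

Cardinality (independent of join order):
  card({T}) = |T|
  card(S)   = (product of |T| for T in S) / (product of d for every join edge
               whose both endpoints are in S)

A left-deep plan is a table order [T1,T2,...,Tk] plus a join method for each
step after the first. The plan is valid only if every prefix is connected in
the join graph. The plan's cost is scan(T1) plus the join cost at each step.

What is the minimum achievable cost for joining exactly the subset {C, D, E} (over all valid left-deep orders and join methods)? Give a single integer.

Selinger DP over subsets of {C,D,E}:
  {E}: scan cost=50, card=50
  {D}: scan cost=120, card=120
  {C}: scan cost=60, card=60
  {DE}: card=500; try (E,hash)→840, (D,nl_idx)→900, (E,nl_idx)→1340, (D,merge)→1360, (E,merge)→1430, (D,hash)→1780 …(+2); best=840 via (E,hash)
  {CE}: card=300; try (E,hash)→720, (E,nl_idx)→720, (C,hash)→820, (C,merge)→820, (E,merge)→830, (C,nl)→3050 …(+1); best=720 via (E,hash)
  {CD}: card=3600; try (C,hash)→960, (D,merge)→1440, (C,merge)→1500, (D,hash)→1800, (D,nl_idx)→4080, (D,nl)→7260 …(+1); best=960 via (C,hash)
  {CDE}: card=1500; try (C,hash)→2060, (D,hash)→2700, (D,nl_idx)→4320, (D,merge)→4680, (E,hash)→5160, (C,merge)→6260 …(+5); best=2060 via (C,hash)

2060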